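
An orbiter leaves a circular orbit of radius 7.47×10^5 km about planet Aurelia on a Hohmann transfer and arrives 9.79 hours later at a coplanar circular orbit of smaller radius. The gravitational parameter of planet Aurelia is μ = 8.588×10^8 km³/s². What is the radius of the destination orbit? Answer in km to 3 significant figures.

Transfer time t = 9.79 hours = 35244 s, and t = π√(a_t³/μ).
So a_t = (μ t²/π²)^(1/3) = (8.588×10^8 × (35244)² / π²)^(1/3) = 4.7634×10^5 km.
Since a_t = (r₁ + r₂)/2, r₂ = 2a_t − r₁ = 2×4.7634×10^5 − 7.470×10^5 = 2.0568×10^5 km.

r₂ = 2.06×10^5 km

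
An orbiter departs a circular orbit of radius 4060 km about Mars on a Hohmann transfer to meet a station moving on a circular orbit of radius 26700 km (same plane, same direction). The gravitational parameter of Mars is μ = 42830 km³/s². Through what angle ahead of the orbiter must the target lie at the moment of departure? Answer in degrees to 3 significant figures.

φ = 101°

The Hohmann ellipse has a_t = (r₁ + r₂)/2 = 15380 km.
Transfer time t = π√(a_t³/μ) = 28954 s.
The target's mean motion on its circular orbit is ω₂ = √(μ/r₂³) = 4.7436×10^-5 rad/s.
Angle swept by the target during transfer: ω₂·t = 1.37346 rad = 78.69°.
Arrival is 180° from departure on the ellipse, so φ = 180° − 78.69° = 101°.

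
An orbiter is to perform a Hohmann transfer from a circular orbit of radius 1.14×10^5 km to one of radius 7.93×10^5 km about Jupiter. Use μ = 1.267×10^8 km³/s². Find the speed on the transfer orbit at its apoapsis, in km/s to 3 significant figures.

Semi-major axis of the transfer orbit: a_t = (1.140×10^5 + 7.930×10^5)/2 = 4.535×10^5 km.
The apoapsis of the transfer ellipse is at r = 7.930×10^5 km.
Vis-viva: v = √[μ(2/r − 1/a_t)] = √[1.267×10^8 × (2/7.930×10^5 − 1/4.535×10^5)] = 6.337 km/s.

v = 6.34 km/s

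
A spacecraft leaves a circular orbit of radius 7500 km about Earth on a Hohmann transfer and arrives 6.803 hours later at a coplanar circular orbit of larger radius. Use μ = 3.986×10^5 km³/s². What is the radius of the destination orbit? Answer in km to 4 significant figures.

Transfer time t = 6.803 hours = 24490.8 s, and t = π√(a_t³/μ).
So a_t = (μ t²/π²)^(1/3) = (3.986×10^5 × (24490.8)² / π²)^(1/3) = 28934 km.
Since a_t = (r₁ + r₂)/2, r₂ = 2a_t − r₁ = 2×28934 − 7500 = 50368 km.

r₂ = 50370 km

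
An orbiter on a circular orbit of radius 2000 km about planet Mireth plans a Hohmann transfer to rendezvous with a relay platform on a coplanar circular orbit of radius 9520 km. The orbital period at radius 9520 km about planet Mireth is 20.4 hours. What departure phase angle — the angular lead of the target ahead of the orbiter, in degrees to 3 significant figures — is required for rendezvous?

From Kepler's third law T² = 4π²r³/μ at r = 9520 km, T = 20.4 hours = 20.4 × 3600 s = 73440 s: μ = 4π²r³/T² = 6315.46 km³/s².
The Hohmann ellipse has a_t = (r₁ + r₂)/2 = 5760 km.
Transfer time t = π√(a_t³/μ) = 17280 s.
Target angular speed ω₂ = √(μ/r₂³) = 8.556×10^-5 rad/s.
Angle swept by the target during transfer: ω₂·t = 1.4785 rad = 84.71°.
Arrival is 180° from departure on the ellipse, so φ = 180° − 84.71° = 95.3°.

φ = 95.3°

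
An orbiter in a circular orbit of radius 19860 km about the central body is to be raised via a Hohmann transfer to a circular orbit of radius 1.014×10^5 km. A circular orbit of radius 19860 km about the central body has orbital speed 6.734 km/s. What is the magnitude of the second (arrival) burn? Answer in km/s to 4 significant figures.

From the circular-orbit relation v² = μ/r at r = 19860 km: μ = v²r = (6.734)² × 19860 = 9.00587×10^5 km³/s².
Transfer-ellipse semi-major axis a_t = (r₁ + r₂)/2 = (19860 + 1.014×10^5)/2 = 60630 km.
On the circular orbit at r = 1.014×10^5 km, v_c = √(μ/r) = 2.9802 km/s.
Transfer-orbit speed at the same r (vis-viva, a = a_t): v_t = √[μ(2/r − 1/a_t)] = 1.7056 km/s.
Δv₂ = |v_t − v_c| = |1.7056 − 2.9802| = 1.275 km/s.

Δv₂ = 1.275 km/s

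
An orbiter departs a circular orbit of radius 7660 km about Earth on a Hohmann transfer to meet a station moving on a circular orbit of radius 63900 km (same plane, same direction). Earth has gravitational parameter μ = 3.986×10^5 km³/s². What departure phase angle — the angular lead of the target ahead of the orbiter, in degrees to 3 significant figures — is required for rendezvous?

The Hohmann ellipse has a_t = (r₁ + r₂)/2 = 35780 km.
The half-period of the transfer ellipse is t = π√(a_t³/μ) = 33678 s.
Target angular speed ω₂ = √(μ/r₂³) = 3.9086×10^-5 rad/s.
Angle swept by the target during transfer: ω₂·t = 1.3163 rad = 75.42°.
The orbiter traverses 180° on the transfer ellipse, so the target must lead by 180° − 75.42° = 105°.

φ = 105°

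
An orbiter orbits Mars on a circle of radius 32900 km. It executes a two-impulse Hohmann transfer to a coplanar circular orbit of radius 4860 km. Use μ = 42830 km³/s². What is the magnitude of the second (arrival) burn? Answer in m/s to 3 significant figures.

The Hohmann ellipse has a_t = (r₁ + r₂)/2 = 18880 km.
Circular speed at r = 4860 km: v_c = √(μ/r) = 2.9686 km/s.
Transfer-orbit speed at the same r (vis-viva, a = a_t): v_t = √[μ(2/r − 1/a_t)] = 3.9188 km/s.
Δv₂ = |v_t − v_c| = |3.9188 − 2.9686| = 0.9502 km/s.

Δv₂ = 950 m/s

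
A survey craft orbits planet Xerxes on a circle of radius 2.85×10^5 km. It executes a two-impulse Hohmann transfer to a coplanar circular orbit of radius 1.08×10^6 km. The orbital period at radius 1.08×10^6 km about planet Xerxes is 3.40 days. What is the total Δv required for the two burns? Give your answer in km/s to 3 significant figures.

Δv = 19.8 km/s

From Kepler's third law T² = 4π²r³/μ at r = 1.08×10^6 km, T = 3.40 days = 3.40 × 86400 s = 2.9376×10^5 s: μ = 4π²r³/T² = 5.76296×10^8 km³/s².
Transfer-ellipse semi-major axis a_t = (r₁ + r₂)/2 = (2.850×10^5 + 1.080×10^6)/2 = 6.825×10^5 km.
At r₁ the circular-orbit speed is v₁ = √(μ/r₁) = 44.97 km/s.
On the transfer ellipse at r₁, vis-viva gives v_p = √[μ(2/r₁ − 1/a_t)] = 56.57 km/s.
First burn Δv₁ = |v_p − v₁| = 11.60 km/s.
At r₂, v₂ = √(μ/r₂) = 23.100 km/s.
Transfer-orbit speed at r₂: v_a = √[μ(2/r₂ − 1/a_t)] = 14.927 km/s.
Second burn Δv₂ = |v₂ − v_a| = 8.173 km/s.
Δv = Δv₁ + Δv₂ = 11.60 + 8.173 = 19.77 km/s.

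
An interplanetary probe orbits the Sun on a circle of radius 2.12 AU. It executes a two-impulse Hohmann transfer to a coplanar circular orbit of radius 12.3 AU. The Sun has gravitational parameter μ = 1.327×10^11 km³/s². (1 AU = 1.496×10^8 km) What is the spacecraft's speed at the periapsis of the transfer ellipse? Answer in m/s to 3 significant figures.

v = 26700 m/s

In km: r₁ = 2.12 × 1.496×10^8 = 3.17152×10^8 km; r₂ = 12.3 × 1.496×10^8 = 1.84008×10^9 km.
Semi-major axis of the transfer orbit: a_t = (3.17152×10^8 + 1.84008×10^9)/2 = 1.078616×10^9 km.
At periapsis, r = 3.17152×10^8 km.
Applying v² = μ(2/r − 1/a_t): v = 26.72 km/s.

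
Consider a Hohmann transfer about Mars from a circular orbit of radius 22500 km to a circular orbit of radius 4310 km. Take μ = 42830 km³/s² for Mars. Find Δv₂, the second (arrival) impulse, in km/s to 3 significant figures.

Δv₂ = 0.932 km/s

Transfer-ellipse semi-major axis a_t = (r₁ + r₂)/2 = (22500 + 4310)/2 = 13405 km.
Circular speed at r = 4310 km: v_c = √(μ/r) = 3.1524 km/s.
Transfer-orbit speed at the same r (vis-viva, a = a_t): v_t = √[μ(2/r − 1/a_t)] = 4.0841 km/s.
Δv₂ = |v_t − v_c| = |4.0841 − 3.1524| = 0.9317 km/s.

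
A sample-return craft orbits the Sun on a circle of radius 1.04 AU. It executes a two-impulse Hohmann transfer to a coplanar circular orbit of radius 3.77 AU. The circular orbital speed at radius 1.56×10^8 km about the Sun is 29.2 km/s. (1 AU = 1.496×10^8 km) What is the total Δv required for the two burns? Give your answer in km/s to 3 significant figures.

Δv = 12.6 km/s

From the circular-orbit relation v² = μ/r at r = 1.56×10^8 km: μ = v²r = (29.2)² × 1.56×10^8 = 1.33012×10^11 km³/s².
In km: r₁ = 1.04 × 1.496×10^8 = 1.55584×10^8 km; r₂ = 3.77 × 1.496×10^8 = 5.63992×10^8 km.
Semi-major axis of the transfer orbit: a_t = (1.55584×10^8 + 5.63992×10^8)/2 = 3.59788×10^8 km.
Circular speed at r₁: v₁ = √(μ/r₁) = √(1.33012×10^11/1.55584×10^8) = 29.239 km/s.
On the transfer ellipse at r₁, vis-viva gives v_p = √[μ(2/r₁ − 1/a_t)] = 36.608 km/s.
First burn Δv₁ = |v_p − v₁| = 7.369 km/s.
At r₂, v₂ = √(μ/r₂) = 15.357 km/s.
Transfer-orbit speed at r₂: v_a = √[μ(2/r₂ − 1/a_t)] = 10.099 km/s.
Second burn Δv₂ = |v₂ − v_a| = 5.258 km/s.
Total Δv = Δv₁ + Δv₂ = 12.63 km/s.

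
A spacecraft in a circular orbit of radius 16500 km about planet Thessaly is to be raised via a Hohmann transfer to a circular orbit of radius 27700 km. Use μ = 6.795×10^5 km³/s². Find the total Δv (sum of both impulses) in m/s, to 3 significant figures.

Δv = 1440 m/s

Transfer-ellipse semi-major axis a_t = (r₁ + r₂)/2 = (16500 + 27700)/2 = 22100 km.
Circular speed at r₁: v₁ = √(μ/r₁) = √(6.795×10^5/16500) = 6.41731 km/s.
On the transfer ellipse at r₁, vis-viva gives v_p = √[μ(2/r₁ − 1/a_t)] = 7.18450 km/s.
First burn Δv₁ = |v_p − v₁| = 0.76719 km/s.
At r₂, v₂ = √(μ/r₂) = 4.95285 km/s.
Transfer-orbit speed at r₂: v_a = √[μ(2/r₂ − 1/a_t)] = 4.27958 km/s.
Second burn Δv₂ = |v₂ − v_a| = 0.67327 km/s.
Δv = Δv₁ + Δv₂ = 0.76719 + 0.67327 = 1.440 km/s.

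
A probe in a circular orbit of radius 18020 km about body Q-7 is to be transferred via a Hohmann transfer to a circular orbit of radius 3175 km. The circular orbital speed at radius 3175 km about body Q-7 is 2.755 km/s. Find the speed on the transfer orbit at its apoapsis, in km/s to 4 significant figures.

From the circular-orbit relation v² = μ/r at r = 3175 km: μ = v²r = (2.755)² × 3175 = 24098.3 km³/s².
The Hohmann ellipse has a_t = (r₁ + r₂)/2 = 10597.5 km.
At apoapsis, r = 18020 km.
Applying v² = μ(2/r − 1/a_t): v = 0.6330 km/s.

v = 0.6330 km/s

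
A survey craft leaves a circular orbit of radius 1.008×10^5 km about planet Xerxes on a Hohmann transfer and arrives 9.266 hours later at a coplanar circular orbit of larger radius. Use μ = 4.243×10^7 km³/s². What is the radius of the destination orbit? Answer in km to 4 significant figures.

r₂ = 2.362×10^5 km

Transfer time t = 9.266 hours = 33357.6 s, and t = π√(a_t³/μ).
So a_t = (μ t²/π²)^(1/3) = (4.243×10^7 × (33357.6)² / π²)^(1/3) = 1.6850×10^5 km.
Since a_t = (r₁ + r₂)/2, r₂ = 2a_t − r₁ = 2×1.6850×10^5 − 1.008×10^5 = 2.362×10^5 km.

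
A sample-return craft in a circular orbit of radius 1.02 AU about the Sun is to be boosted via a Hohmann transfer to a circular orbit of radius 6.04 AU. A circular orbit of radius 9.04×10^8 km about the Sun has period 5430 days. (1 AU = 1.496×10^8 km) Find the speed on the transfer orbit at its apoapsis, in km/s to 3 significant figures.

From Kepler's third law T² = 4π²r³/μ at r = 9.04×10^8 km, T = 5430 days = 5430 × 86400 s = 4.69152×10^8 s: μ = 4π²r³/T² = 1.32507×10^11 km³/s².
In km: r₁ = 1.02 × 1.496×10^8 = 1.52592×10^8 km; r₂ = 6.04 × 1.496×10^8 = 9.03584×10^8 km.
Transfer-ellipse semi-major axis a_t = (r₁ + r₂)/2 = (1.52592×10^8 + 9.03584×10^8)/2 = 5.28088×10^8 km.
The apoapsis of the transfer ellipse is at r = 9.03584×10^8 km.
Vis-viva: v = √[μ(2/r − 1/a_t)] = √[1.32507×10^11 × (2/9.03584×10^8 − 1/5.28088×10^8)] = 6.509 km/s.

v = 6.51 km/s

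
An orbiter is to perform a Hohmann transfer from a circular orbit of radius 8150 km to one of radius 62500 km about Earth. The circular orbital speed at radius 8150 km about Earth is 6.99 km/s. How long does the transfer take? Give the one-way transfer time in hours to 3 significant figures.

From the circular-orbit relation v² = μ/r at r = 8150 km: μ = v²r = (6.99)² × 8150 = 3.98210×10^5 km³/s².
Transfer-ellipse semi-major axis a_t = (r₁ + r₂)/2 = (8150 + 62500)/2 = 35325 km.
Transfer time t = π√(a_t³/μ) = π√((35325)³ / 3.98210×10^5) = 33050 s.
Converting: 33050 s ÷ 3600 s/hour = 9.18 hours.

t = 9.18 hours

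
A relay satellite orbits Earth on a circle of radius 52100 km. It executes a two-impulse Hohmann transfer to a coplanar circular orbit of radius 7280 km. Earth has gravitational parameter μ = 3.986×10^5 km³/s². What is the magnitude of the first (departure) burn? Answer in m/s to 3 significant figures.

The Hohmann ellipse has a_t = (r₁ + r₂)/2 = 29690 km.
Circular speed at r = 52100 km: v_c = √(μ/r) = 2.766 km/s.
Vis-viva on the transfer ellipse at r = 52100 km gives v_t = √[μ(2/r − 1/a_t)] = 1.370 km/s.
Δv₁ = |v_t − v_c| = |1.370 − 2.766| = 1.396 km/s.

Δv₁ = 1400 m/s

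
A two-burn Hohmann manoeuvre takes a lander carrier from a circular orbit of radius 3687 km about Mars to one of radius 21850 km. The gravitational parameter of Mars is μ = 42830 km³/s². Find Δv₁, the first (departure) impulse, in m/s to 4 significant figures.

Δv₁ = 1050 m/s

Semi-major axis of the transfer orbit: a_t = (3687 + 21850)/2 = 12768.5 km.
On the circular orbit at r = 3687 km, v_c = √(μ/r) = 3.4083 km/s.
Transfer-orbit speed at the same r (vis-viva, a = a_t): v_t = √[μ(2/r − 1/a_t)] = 4.4585 km/s.
Δv₁ = |v_t − v_c| = |4.4585 − 3.4083| = 1.050 km/s.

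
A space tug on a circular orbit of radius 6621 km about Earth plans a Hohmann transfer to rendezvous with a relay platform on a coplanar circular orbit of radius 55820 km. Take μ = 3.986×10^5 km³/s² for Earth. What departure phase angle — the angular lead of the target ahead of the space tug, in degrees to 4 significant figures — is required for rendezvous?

Transfer-ellipse semi-major axis a_t = (r₁ + r₂)/2 = (6621 + 55820)/2 = 31220.5 km.
Transfer time t = π√(a_t³/μ) = 27450 s.
The target's mean motion on its circular orbit is ω₂ = √(μ/r₂³) = 4.787×10^-5 rad/s.
Angle swept by the target during transfer: ω₂·t = 1.314 rad = 75.29°.
Arrival is 180° from departure on the ellipse, so φ = 180° − 75.29° = 104.7°.

φ = 104.7°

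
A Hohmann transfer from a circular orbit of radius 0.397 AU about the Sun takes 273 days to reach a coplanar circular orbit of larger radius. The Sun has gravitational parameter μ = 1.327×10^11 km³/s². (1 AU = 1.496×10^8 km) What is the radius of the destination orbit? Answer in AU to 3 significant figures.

r₂ = 2.22 AU

In km: r₁ = 0.397 × 1.496×10^8 = 5.93912×10^7 km.
Transfer time t = 273 days = 2.35872×10^7 s, and t = π√(a_t³/μ).
So a_t = (μ t²/π²)^(1/3) = (1.327×10^11 × (2.35872×10^7)² / π²)^(1/3) = 1.9557×10^8 km.
Since a_t = (r₁ + r₂)/2, r₂ = 2a_t − r₁ = 2×1.9557×10^8 − 5.93912×10^7 = 3.317488×10^8 km.
In AU: r₂ = 3.317488×10^8 / 1.496×10^8 = 2.22 AU.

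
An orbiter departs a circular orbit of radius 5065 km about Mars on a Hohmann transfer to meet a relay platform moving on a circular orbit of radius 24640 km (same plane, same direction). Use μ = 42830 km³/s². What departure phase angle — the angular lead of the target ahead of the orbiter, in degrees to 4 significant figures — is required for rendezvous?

φ = 95.76°

Semi-major axis of the transfer orbit: a_t = (5065 + 24640)/2 = 14852.5 km.
The half-period of the transfer ellipse is t = π√(a_t³/μ) = 27477 s.
The target's mean motion on its circular orbit is ω₂ = √(μ/r₂³) = 5.3507×10^-5 rad/s.
Angle swept by the target during transfer: ω₂·t = 1.4702 rad = 84.24°.
The orbiter traverses 180° on the transfer ellipse, so the target must lead by 180° − 84.24° = 95.76°.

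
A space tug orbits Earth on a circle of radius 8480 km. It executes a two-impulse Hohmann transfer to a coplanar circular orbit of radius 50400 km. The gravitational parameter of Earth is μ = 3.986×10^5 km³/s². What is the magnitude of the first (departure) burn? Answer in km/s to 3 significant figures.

The Hohmann ellipse has a_t = (r₁ + r₂)/2 = 29440 km.
Circular speed at r = 8480 km: v_c = √(μ/r) = 6.856 km/s.
Transfer-orbit speed at the same r (vis-viva, a = a_t): v_t = √[μ(2/r − 1/a_t)] = 8.971 km/s.
Δv₁ = |v_t − v_c| = |8.971 − 6.856| = 2.115 km/s.

Δv₁ = 2.11 km/s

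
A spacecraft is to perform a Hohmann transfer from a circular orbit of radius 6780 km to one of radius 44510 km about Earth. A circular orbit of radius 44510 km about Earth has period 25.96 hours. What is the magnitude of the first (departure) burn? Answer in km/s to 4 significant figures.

From Kepler's third law T² = 4π²r³/μ at r = 44510 km, T = 25.96 hours = 25.96 × 3600 s = 93456 s: μ = 4π²r³/T² = 3.98582×10^5 km³/s².
The Hohmann ellipse has a_t = (r₁ + r₂)/2 = 25645 km.
On the circular orbit at r = 6780 km, v_c = √(μ/r) = 7.6673 km/s.
Vis-viva on the transfer ellipse at r = 6780 km gives v_t = √[μ(2/r − 1/a_t)] = 10.101 km/s.
Δv₁ = |v_t − v_c| = |10.101 − 7.6673| = 2.434 km/s.

Δv₁ = 2.434 km/s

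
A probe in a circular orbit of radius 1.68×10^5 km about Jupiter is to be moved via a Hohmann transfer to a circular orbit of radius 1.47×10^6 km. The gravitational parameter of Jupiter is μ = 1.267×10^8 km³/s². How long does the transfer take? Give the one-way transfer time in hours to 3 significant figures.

Semi-major axis of the transfer orbit: a_t = (1.680×10^5 + 1.470×10^6)/2 = 8.190×10^5 km.
By Kepler's third law the transfer-orbit period is T = 2π√(a_t³/μ), so t = T/2 = 2.069×10^5 s.
Converting: 2.069×10^5 s ÷ 3600 s/hour = 57.5 hours.

t = 57.5 hours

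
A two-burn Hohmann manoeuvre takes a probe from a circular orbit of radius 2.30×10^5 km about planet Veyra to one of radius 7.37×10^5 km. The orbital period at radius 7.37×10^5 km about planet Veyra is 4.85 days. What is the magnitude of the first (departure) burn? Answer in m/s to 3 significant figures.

From Kepler's third law T² = 4π²r³/μ at r = 7.37×10^5 km, T = 4.85 days = 4.85 × 86400 s = 4.1904×10^5 s: μ = 4π²r³/T² = 9.00018×10^7 km³/s².
Semi-major axis of the transfer orbit: a_t = (2.300×10^5 + 7.370×10^5)/2 = 4.835×10^5 km.
Circular speed at r = 2.300×10^5 km: v_c = √(μ/r) = 19.782 km/s.
Transfer-orbit speed at the same r (vis-viva, a = a_t): v_t = √[μ(2/r − 1/a_t)] = 24.423 km/s.
Δv₁ = |v_t − v_c| = |24.423 − 19.782| = 4.641 km/s.

Δv₁ = 4640 m/s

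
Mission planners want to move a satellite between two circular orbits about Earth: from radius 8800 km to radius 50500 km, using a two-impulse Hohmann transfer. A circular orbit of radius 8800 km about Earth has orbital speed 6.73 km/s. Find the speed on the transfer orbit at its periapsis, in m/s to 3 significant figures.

From the circular-orbit relation v² = μ/r at r = 8800 km: μ = v²r = (6.73)² × 8800 = 3.98578×10^5 km³/s².
Transfer-ellipse semi-major axis a_t = (r₁ + r₂)/2 = (8800 + 50500)/2 = 29650 km.
The periapsis of the transfer ellipse is at r = 8800 km.
Vis-viva: v = √[μ(2/r − 1/a_t)] = √[3.98578×10^5 × (2/8800 − 1/29650)] = 8.783 km/s.

v = 8780 m/s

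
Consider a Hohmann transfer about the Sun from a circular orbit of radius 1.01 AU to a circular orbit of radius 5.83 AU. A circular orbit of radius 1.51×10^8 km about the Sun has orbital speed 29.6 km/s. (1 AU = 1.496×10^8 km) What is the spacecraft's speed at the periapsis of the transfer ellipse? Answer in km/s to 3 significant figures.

v = 38.6 km/s

From the circular-orbit relation v² = μ/r at r = 1.51×10^8 km: μ = v²r = (29.6)² × 1.51×10^8 = 1.32300×10^11 km³/s².
In km: r₁ = 1.01 × 1.496×10^8 = 1.51096×10^8 km; r₂ = 5.83 × 1.496×10^8 = 8.72168×10^8 km.
Semi-major axis of the transfer orbit: a_t = (1.51096×10^8 + 8.72168×10^8)/2 = 5.11632×10^8 km.
The periapsis of the transfer ellipse is at r = 1.51096×10^8 km.
Vis-viva: v = √[μ(2/r − 1/a_t)] = √[1.32300×10^11 × (2/1.51096×10^8 − 1/5.11632×10^8)] = 38.63 km/s.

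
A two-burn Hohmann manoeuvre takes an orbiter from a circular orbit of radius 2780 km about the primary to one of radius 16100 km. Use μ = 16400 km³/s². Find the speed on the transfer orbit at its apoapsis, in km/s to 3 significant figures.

The Hohmann ellipse has a_t = (r₁ + r₂)/2 = 9440 km.
At apoapsis, r = 16100 km.
Vis-viva: v = √[μ(2/r − 1/a_t)] = √[16400 × (2/16100 − 1/9440)] = 0.5477 km/s.

v = 0.548 km/s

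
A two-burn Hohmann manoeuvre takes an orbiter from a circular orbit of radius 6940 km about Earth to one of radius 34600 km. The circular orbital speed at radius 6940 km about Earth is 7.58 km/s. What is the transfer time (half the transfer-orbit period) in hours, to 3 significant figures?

From the circular-orbit relation v² = μ/r at r = 6940 km: μ = v²r = (7.58)² × 6940 = 3.98747×10^5 km³/s².
Transfer-ellipse semi-major axis a_t = (r₁ + r₂)/2 = (6940 + 34600)/2 = 20770 km.
By Kepler's third law the transfer-orbit period is T = 2π√(a_t³/μ), so t = T/2 = 14890 s.
Converting: 14890 s ÷ 3600 s/hour = 4.14 hours.

t = 4.14 hours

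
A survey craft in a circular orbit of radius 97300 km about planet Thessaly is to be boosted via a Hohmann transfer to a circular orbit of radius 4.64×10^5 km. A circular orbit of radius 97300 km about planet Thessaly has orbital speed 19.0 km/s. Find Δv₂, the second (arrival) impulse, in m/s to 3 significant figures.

From the circular-orbit relation v² = μ/r at r = 97300 km: μ = v²r = (19.0)² × 97300 = 3.51253×10^7 km³/s².
Semi-major axis of the transfer orbit: a_t = (97300 + 4.640×10^5)/2 = 2.8065×10^5 km.
Circular speed at r = 4.640×10^5 km: v_c = √(μ/r) = 8.701 km/s.
Vis-viva on the transfer ellipse at r = 4.640×10^5 km gives v_t = √[μ(2/r − 1/a_t)] = 5.123 km/s.
Δv₂ = |v_t − v_c| = |5.123 − 8.701| = 3.578 km/s.

Δv₂ = 3580 m/s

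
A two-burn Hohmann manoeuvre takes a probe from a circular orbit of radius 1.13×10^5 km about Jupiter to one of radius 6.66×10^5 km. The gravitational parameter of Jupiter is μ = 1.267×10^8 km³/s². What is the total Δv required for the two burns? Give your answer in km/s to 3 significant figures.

Transfer-ellipse semi-major axis a_t = (r₁ + r₂)/2 = (1.130×10^5 + 6.660×10^5)/2 = 3.895×10^5 km.
Circular speed at r₁: v₁ = √(μ/r₁) = √(1.267×10^8/1.130×10^5) = 33.485 km/s.
Transfer-orbit speed at r₁ (vis-viva): v_p = √[μ(2/r₁ − 1/a_t)] = 43.786 km/s.
First burn Δv₁ = |v_p − v₁| = 10.30 km/s.
Circular speed at r₂: v₂ = √(μ/r₂) = 13.793 km/s.
Transfer-orbit speed at r₂: v_a = √[μ(2/r₂ − 1/a_t)] = 7.4291 km/s.
Second burn Δv₂ = |v₂ − v_a| = 6.364 km/s.
Δv = Δv₁ + Δv₂ = 10.30 + 6.364 = 16.66 km/s.

Δv = 16.7 km/s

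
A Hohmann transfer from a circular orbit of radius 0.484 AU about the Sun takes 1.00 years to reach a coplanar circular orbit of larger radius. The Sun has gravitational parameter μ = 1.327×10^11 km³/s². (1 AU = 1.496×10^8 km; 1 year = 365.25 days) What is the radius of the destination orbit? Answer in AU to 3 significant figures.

In km: r₁ = 0.484 × 1.496×10^8 = 7.24064×10^7 km.
Transfer time t = 1.00 years × 365.25 × 86400 s = 3.15576×10^7 s, and t = π√(a_t³/μ).
So a_t = (μ t²/π²)^(1/3) = (1.327×10^11 × (3.15576×10^7)² / π²)^(1/3) = 2.3746×10^8 km.
Since a_t = (r₁ + r₂)/2, r₂ = 2a_t − r₁ = 2×2.3746×10^8 − 7.24064×10^7 = 4.025136×10^8 km.
In AU: r₂ = 4.025136×10^8 / 1.496×10^8 = 2.69 AU.

r₂ = 2.69 AU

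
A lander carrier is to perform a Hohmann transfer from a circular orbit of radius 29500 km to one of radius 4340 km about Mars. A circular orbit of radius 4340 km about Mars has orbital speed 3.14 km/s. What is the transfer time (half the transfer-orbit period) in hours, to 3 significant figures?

From the circular-orbit relation v² = μ/r at r = 4340 km: μ = v²r = (3.14)² × 4340 = 42790.7 km³/s².
The Hohmann ellipse has a_t = (r₁ + r₂)/2 = 16920 km.
Half the transfer-orbit period gives t = π√(a_t³/μ) = 33425 s.
Converting: 33425 s ÷ 3600 s/hour = 9.28 hours.

t = 9.28 hours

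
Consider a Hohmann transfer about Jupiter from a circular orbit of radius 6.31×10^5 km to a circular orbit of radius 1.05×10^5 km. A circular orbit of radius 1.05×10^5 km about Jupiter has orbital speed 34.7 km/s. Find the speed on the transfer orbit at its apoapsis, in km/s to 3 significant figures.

v = 7.56 km/s

From the circular-orbit relation v² = μ/r at r = 1.05×10^5 km: μ = v²r = (34.7)² × 1.05×10^5 = 1.26429×10^8 km³/s².
Transfer-ellipse semi-major axis a_t = (r₁ + r₂)/2 = (6.310×10^5 + 1.050×10^5)/2 = 3.680×10^5 km.
At apoapsis, r = 6.310×10^5 km.
From the vis-viva equation, v = √[μ(2/r − 1/a_t)] = 7.561 km/s.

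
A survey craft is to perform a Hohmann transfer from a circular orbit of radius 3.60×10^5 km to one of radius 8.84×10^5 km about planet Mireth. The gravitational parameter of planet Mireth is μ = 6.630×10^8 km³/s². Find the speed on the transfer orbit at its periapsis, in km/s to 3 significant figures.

v = 51.2 km/s

Semi-major axis of the transfer orbit: a_t = (3.600×10^5 + 8.840×10^5)/2 = 6.220×10^5 km.
At periapsis, r = 3.600×10^5 km.
Vis-viva: v = √[μ(2/r − 1/a_t)] = √[6.630×10^8 × (2/3.600×10^5 − 1/6.220×10^5)] = 51.16 km/s.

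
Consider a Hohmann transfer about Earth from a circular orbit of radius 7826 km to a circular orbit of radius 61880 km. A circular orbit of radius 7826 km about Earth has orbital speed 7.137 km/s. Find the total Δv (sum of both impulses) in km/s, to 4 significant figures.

Δv = 3.708 km/s

From the circular-orbit relation v² = μ/r at r = 7826 km: μ = v²r = (7.137)² × 7826 = 3.98631×10^5 km³/s².
Transfer-ellipse semi-major axis a_t = (r₁ + r₂)/2 = (7826 + 61880)/2 = 34853 km.
At r₁ the circular-orbit speed is v₁ = √(μ/r₁) = 7.137 km/s.
On the transfer ellipse at r₁, vis-viva gives v_p = √[μ(2/r₁ − 1/a_t)] = 9.510 km/s.
First burn Δv₁ = |v_p − v₁| = 2.373 km/s.
Circular speed at r₂: v₂ = √(μ/r₂) = 2.538 km/s.
Transfer-orbit speed at r₂: v_a = √[μ(2/r₂ − 1/a_t)] = 1.203 km/s.
Second burn Δv₂ = |v₂ − v_a| = 1.335 km/s.
Δv = Δv₁ + Δv₂ = 2.373 + 1.335 = 3.708 km/s.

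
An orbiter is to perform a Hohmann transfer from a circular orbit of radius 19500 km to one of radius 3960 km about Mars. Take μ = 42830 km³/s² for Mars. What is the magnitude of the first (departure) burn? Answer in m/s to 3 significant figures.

Δv₁ = 621 m/s

The Hohmann ellipse has a_t = (r₁ + r₂)/2 = 11730 km.
Circular speed at r = 19500 km: v_c = √(μ/r) = 1.482 km/s.
Vis-viva on the transfer ellipse at r = 19500 km gives v_t = √[μ(2/r − 1/a_t)] = 0.8611 km/s.
Δv₁ = |v_t − v_c| = |0.8611 − 1.482| = 0.6209 km/s.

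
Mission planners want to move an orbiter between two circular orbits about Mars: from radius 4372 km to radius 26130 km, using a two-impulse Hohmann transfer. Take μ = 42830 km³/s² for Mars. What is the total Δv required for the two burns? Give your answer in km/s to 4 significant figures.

Semi-major axis of the transfer orbit: a_t = (4372 + 26130)/2 = 15251 km.
Circular speed at r₁: v₁ = √(μ/r₁) = √(42830/4372) = 3.130 km/s.
Transfer-orbit speed at r₁ (v² = μ(2/r − 1/a)): v_p = √[μ(2/r₁ − 1/a_t)] = 4.097 km/s.
First burn Δv₁ = |v_p − v₁| = 0.9670 km/s.
Circular speed at r₂: v₂ = √(μ/r₂) = 1.2803 km/s.
Transfer-orbit speed at r₂: v_a = √[μ(2/r₂ − 1/a_t)] = 0.68548 km/s.
Second burn Δv₂ = |v₂ − v_a| = 0.5948 km/s.
Total Δv = Δv₁ + Δv₂ = 1.562 km/s.

Δv = 1.562 km/s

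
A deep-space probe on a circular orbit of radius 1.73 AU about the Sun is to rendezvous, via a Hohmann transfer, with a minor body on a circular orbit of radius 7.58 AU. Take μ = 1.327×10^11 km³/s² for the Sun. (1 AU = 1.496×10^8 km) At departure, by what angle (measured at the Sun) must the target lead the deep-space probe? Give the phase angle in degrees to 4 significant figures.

In km: r₁ = 1.73 × 1.496×10^8 = 2.58808×10^8 km; r₂ = 7.58 × 1.496×10^8 = 1.133968×10^9 km.
The Hohmann ellipse has a_t = (r₁ + r₂)/2 = 6.96388×10^8 km.
The half-period of the transfer ellipse is t = π√(a_t³/μ) = 1.585×10^8 s.
Target angular speed ω₂ = √(μ/r₂³) = 9.540×10^-9 rad/s.
Angle swept by the target during transfer: ω₂·t = 1.512 rad = 86.63°.
The deep-space probe traverses 180° on the transfer ellipse, so the target must lead by 180° − 86.63° = 93.37°.

φ = 93.37°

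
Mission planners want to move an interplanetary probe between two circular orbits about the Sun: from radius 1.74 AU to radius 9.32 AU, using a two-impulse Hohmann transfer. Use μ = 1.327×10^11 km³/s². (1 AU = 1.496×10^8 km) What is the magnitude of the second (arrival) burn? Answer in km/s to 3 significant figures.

Δv₂ = 4.28 km/s

In km: r₁ = 1.74 × 1.496×10^8 = 2.60304×10^8 km; r₂ = 9.32 × 1.496×10^8 = 1.394272×10^9 km.
Transfer-ellipse semi-major axis a_t = (r₁ + r₂)/2 = (2.60304×10^8 + 1.394272×10^9)/2 = 8.27288×10^8 km.
Circular speed at r = 1.394272×10^9 km: v_c = √(μ/r) = 9.75577 km/s.
Transfer-orbit speed at the same r (vis-viva, a = a_t): v_t = √[μ(2/r − 1/a_t)] = 5.47235 km/s.
Δv₂ = |v_t − v_c| = |5.47235 − 9.75577| = 4.283 km/s.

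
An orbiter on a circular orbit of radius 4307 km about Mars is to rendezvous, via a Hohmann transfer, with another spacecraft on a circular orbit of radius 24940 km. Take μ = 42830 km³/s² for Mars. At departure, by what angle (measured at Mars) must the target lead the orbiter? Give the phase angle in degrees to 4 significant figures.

φ = 99.18°

The Hohmann ellipse has a_t = (r₁ + r₂)/2 = 14623.5 km.
Transfer time t = π√(a_t³/μ) = 26844 s.
The target's mean motion on its circular orbit is ω₂ = √(μ/r₂³) = 5.2545×10^-5 rad/s.
Angle swept by the target during transfer: ω₂·t = 1.4105 rad = 80.82°.
The orbiter traverses 180° on the transfer ellipse, so the target must lead by 180° − 80.82° = 99.18°.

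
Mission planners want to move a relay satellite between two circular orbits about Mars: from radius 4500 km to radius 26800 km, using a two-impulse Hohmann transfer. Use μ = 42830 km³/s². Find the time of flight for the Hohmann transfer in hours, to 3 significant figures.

t = 8.26 hours

The Hohmann ellipse has a_t = (r₁ + r₂)/2 = 15650 km.
Half the transfer-orbit period gives t = π√(a_t³/μ) = 29720 s.
Converting: 29720 s ÷ 3600 s/hour = 8.26 hours.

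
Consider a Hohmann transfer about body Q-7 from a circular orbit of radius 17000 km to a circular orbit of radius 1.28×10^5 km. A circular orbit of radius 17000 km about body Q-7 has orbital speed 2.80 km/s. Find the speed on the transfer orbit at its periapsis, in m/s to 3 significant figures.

v = 3720 m/s

From the circular-orbit relation v² = μ/r at r = 17000 km: μ = v²r = (2.80)² × 17000 = 1.33280×10^5 km³/s².
The Hohmann ellipse has a_t = (r₁ + r₂)/2 = 72500 km.
The periapsis of the transfer ellipse is at r = 17000 km.
From the vis-viva equation, v = √[μ(2/r − 1/a_t)] = 3.720 km/s.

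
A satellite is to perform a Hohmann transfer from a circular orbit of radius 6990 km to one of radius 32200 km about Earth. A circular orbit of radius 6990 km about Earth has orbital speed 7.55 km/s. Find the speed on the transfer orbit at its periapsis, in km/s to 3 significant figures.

v = 9.68 km/s

From the circular-orbit relation v² = μ/r at r = 6990 km: μ = v²r = (7.55)² × 6990 = 3.98447×10^5 km³/s².
Transfer-ellipse semi-major axis a_t = (r₁ + r₂)/2 = (6990 + 32200)/2 = 19595 km.
The periapsis of the transfer ellipse is at r = 6990 km.
Vis-viva: v = √[μ(2/r − 1/a_t)] = √[3.98447×10^5 × (2/6990 − 1/19595)] = 9.678 km/s.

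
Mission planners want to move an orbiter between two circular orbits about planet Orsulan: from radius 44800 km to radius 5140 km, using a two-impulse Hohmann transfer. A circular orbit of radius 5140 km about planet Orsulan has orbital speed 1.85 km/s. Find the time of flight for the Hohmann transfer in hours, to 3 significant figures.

From the circular-orbit relation v² = μ/r at r = 5140 km: μ = v²r = (1.85)² × 5140 = 17591.7 km³/s².
The Hohmann ellipse has a_t = (r₁ + r₂)/2 = 24970 km.
By Kepler's third law the transfer-orbit period is T = 2π√(a_t³/μ), so t = T/2 = 93460 s.
Converting: 93460 s ÷ 3600 s/hour = 26.0 hours.

t = 26.0 hours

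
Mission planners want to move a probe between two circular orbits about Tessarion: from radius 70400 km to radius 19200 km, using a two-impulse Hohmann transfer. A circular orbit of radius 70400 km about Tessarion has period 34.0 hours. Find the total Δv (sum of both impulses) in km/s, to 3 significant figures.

From Kepler's third law T² = 4π²r³/μ at r = 70400 km, T = 34.0 hours = 34.0 × 3600 s = 1.224×10^5 s: μ = 4π²r³/T² = 9.19422×10^5 km³/s².
Semi-major axis of the transfer orbit: a_t = (70400 + 19200)/2 = 44800 km.
Circular speed at r₁: v₁ = √(μ/r₁) = √(9.19422×10^5/70400) = 3.614 km/s.
On the transfer ellipse at r₁, vis-viva gives v_a = √[μ(2/r₁ − 1/a_t)] = 2.366 km/s.
First burn Δv₁ = |v_a − v₁| = 1.248 km/s.
At r₂, v₂ = √(μ/r₂) = 6.920 km/s.
Transfer-orbit speed at r₂: v_p = √[μ(2/r₂ − 1/a_t)] = 8.675 km/s.
Second burn Δv₂ = |v₂ − v_p| = 1.755 km/s.
Total Δv = Δv₁ + Δv₂ = 3.003 km/s.

Δv = 3.00 km/s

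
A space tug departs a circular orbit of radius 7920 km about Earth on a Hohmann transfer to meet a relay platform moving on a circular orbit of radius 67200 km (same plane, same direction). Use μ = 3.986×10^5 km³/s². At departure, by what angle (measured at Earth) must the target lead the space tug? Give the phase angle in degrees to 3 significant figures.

Semi-major axis of the transfer orbit: a_t = (7920 + 67200)/2 = 37560 km.
Transfer time t = π√(a_t³/μ) = 36222 s.
Target angular speed ω₂ = √(μ/r₂³) = 3.6242×10^-5 rad/s.
Angle swept by the target during transfer: ω₂·t = 1.3128 rad = 75.22°.
Arrival is 180° from departure on the ellipse, so φ = 180° − 75.22° = 105°.

φ = 105°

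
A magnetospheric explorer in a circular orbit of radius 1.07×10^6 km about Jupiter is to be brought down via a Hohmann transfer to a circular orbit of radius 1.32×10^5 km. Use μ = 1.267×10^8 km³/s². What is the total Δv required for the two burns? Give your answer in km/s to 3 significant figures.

Δv = 16.1 km/s

The Hohmann ellipse has a_t = (r₁ + r₂)/2 = 6.010×10^5 km.
At r₁ the circular-orbit speed is v₁ = √(μ/r₁) = 10.882 km/s.
Transfer-orbit speed at r₁ (vis-viva equation): v_a = √[μ(2/r₁ − 1/a_t)] = 5.0997 km/s.
First burn Δv₁ = |v_a − v₁| = 5.782 km/s.
At r₂, v₂ = √(μ/r₂) = 30.98 km/s.
Transfer-orbit speed at r₂: v_p = √[μ(2/r₂ − 1/a_t)] = 41.34 km/s.
Second burn Δv₂ = |v₂ − v_p| = 10.36 km/s.
Δv = Δv₁ + Δv₂ = 5.782 + 10.36 = 16.14 km/s.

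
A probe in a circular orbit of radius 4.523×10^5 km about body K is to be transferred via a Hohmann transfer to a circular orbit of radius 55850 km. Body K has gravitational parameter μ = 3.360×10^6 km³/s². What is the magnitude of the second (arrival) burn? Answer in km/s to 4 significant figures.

Δv₂ = 2.592 km/s

Transfer-ellipse semi-major axis a_t = (r₁ + r₂)/2 = (4.523×10^5 + 55850)/2 = 2.54075×10^5 km.
On the circular orbit at r = 55850 km, v_c = √(μ/r) = 7.75636 km/s.
Vis-viva on the transfer ellipse at r = 55850 km gives v_t = √[μ(2/r − 1/a_t)] = 10.3488 km/s.
Δv₂ = |v_t − v_c| = |10.3488 − 7.75636| = 2.592 km/s.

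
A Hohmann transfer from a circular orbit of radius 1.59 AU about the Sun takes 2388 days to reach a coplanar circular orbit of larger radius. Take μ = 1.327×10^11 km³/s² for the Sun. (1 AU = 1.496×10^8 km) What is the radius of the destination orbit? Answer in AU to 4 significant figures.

r₂ = 9.510 AU

In km: r₁ = 1.59 × 1.496×10^8 = 2.37864×10^8 km.
Transfer time t = 2388 days = 2.063232×10^8 s, and t = π√(a_t³/μ).
So a_t = (μ t²/π²)^(1/3) = (1.327×10^11 × (2.063232×10^8)² / π²)^(1/3) = 8.3028×10^8 km.
Since a_t = (r₁ + r₂)/2, r₂ = 2a_t − r₁ = 2×8.3028×10^8 − 2.37864×10^8 = 1.422696×10^9 km.
In AU: r₂ = 1.422696×10^9 / 1.496×10^8 = 9.510 AU.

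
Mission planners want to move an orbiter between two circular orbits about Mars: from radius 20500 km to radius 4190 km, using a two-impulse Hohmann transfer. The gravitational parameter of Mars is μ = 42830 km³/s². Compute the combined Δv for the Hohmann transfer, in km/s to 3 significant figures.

Δv = 1.53 km/s

The Hohmann ellipse has a_t = (r₁ + r₂)/2 = 12345 km.
Circular speed at r₁: v₁ = √(μ/r₁) = √(42830/20500) = 1.4454 km/s.
Transfer-orbit speed at r₁ (vis-viva equation): v_a = √[μ(2/r₁ − 1/a_t)] = 0.84209 km/s.
First burn Δv₁ = |v_a − v₁| = 0.6033 km/s.
Circular speed at r₂: v₂ = √(μ/r₂) = 3.1972 km/s.
Transfer-orbit speed at r₂: v_p = √[μ(2/r₂ − 1/a_t)] = 4.1200 km/s.
Second burn Δv₂ = |v₂ − v_p| = 0.9228 km/s.
Total Δv = Δv₁ + Δv₂ = 1.526 km/s.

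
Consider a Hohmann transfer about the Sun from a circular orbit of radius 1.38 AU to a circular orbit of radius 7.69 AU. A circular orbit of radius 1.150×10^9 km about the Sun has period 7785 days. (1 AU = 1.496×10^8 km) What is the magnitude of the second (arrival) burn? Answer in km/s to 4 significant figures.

Δv₂ = 4.816 km/s

From Kepler's third law T² = 4π²r³/μ at r = 1.150×10^9 km, T = 7785 days = 7785 × 86400 s = 6.72624×10^8 s: μ = 4π²r³/T² = 1.32711×10^11 km³/s².
In km: r₁ = 1.38 × 1.496×10^8 = 2.06448×10^8 km; r₂ = 7.69 × 1.496×10^8 = 1.150424×10^9 km.
Transfer-ellipse semi-major axis a_t = (r₁ + r₂)/2 = (2.06448×10^8 + 1.150424×10^9)/2 = 6.78436×10^8 km.
Circular speed at r = 1.150424×10^9 km: v_c = √(μ/r) = 10.741 km/s.
Vis-viva on the transfer ellipse at r = 1.150424×10^9 km gives v_t = √[μ(2/r − 1/a_t)] = 5.9248 km/s.
Δv₂ = |v_t − v_c| = |5.9248 − 10.741| = 4.816 km/s.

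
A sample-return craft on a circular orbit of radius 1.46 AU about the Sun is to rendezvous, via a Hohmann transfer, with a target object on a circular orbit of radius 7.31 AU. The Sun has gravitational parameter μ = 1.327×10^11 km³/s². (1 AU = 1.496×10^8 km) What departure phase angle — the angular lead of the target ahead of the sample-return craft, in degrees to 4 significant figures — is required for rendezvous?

In km: r₁ = 1.46 × 1.496×10^8 = 2.18416×10^8 km; r₂ = 7.31 × 1.496×10^8 = 1.093576×10^9 km.
Semi-major axis of the transfer orbit: a_t = (2.18416×10^8 + 1.093576×10^9)/2 = 6.55996×10^8 km.
Transfer time t = π√(a_t³/μ) = 1.4490×10^8 s.
The target's mean motion on its circular orbit is ω₂ = √(μ/r₂³) = 1.0073×10^-8 rad/s.
Angle swept by the target during transfer: ω₂·t = 1.4596 rad = 83.63°.
Arrival is 180° from departure on the ellipse, so φ = 180° − 83.63° = 96.37°.

φ = 96.37°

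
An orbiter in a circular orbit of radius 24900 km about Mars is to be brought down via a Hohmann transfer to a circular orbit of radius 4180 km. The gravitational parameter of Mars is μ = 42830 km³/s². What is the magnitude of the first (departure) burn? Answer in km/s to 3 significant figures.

Δv₁ = 0.608 km/s

The Hohmann ellipse has a_t = (r₁ + r₂)/2 = 14540 km.
On the circular orbit at r = 24900 km, v_c = √(μ/r) = 1.3115 km/s.
Vis-viva on the transfer ellipse at r = 24900 km gives v_t = √[μ(2/r − 1/a_t)] = 0.70320 km/s.
Δv₁ = |v_t − v_c| = |0.70320 − 1.3115| = 0.6083 km/s.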